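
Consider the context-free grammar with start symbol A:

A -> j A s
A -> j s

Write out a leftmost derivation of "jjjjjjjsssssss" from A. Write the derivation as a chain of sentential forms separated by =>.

A => jAs => jjAss => jjjAsss => jjjjAssss => jjjjjAsssss => jjjjjjAssssss => jjjjjjjsssssss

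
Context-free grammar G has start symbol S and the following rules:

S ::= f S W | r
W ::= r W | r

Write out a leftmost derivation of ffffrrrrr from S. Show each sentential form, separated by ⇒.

S⇒fSW⇒ffSWW⇒fffSWWW⇒ffffSWWWW⇒ffffrWWWW⇒ffffrrWWW⇒ffffrrrWW⇒ffffrrrrW⇒ffffrrrrr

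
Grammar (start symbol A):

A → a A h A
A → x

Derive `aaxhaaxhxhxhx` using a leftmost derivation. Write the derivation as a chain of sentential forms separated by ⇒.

A ⇒ aAhA ⇒ aaAhAhA ⇒ aaxhAhA ⇒ aaxhaAhAhA ⇒ aaxhaaAhAhAhA ⇒ aaxhaaxhAhAhA ⇒ aaxhaaxhxhAhA ⇒ aaxhaaxhxhxhA ⇒ aaxhaaxhxhxhx

A ⇒ aAhA   [A → a A h A]
aAhA ⇒ aaAhAhA   [A → a A h A]
aaAhAhA ⇒ aaxhAhA   [A → x]
aaxhAhA ⇒ aaxhaAhAhA   [A → a A h A]
aaxhaAhAhA ⇒ aaxhaaAhAhAhA   [A → a A h A]
aaxhaaAhAhAhA ⇒ aaxhaaxhAhAhA   [A → x]
aaxhaaxhAhAhA ⇒ aaxhaaxhxhAhA   [A → x]
aaxhaaxhxhAhA ⇒ aaxhaaxhxhxhA   [A → x]
aaxhaaxhxhxhA ⇒ aaxhaaxhxhxhx   [A → x]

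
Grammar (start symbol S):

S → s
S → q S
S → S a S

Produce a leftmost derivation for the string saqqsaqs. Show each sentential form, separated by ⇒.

S ⇒ SaS   [S → S a S]
SaS ⇒ saS   [S → s]
saS ⇒ saSaS   [S → S a S]
saSaS ⇒ saqSaS   [S → q S]
saqSaS ⇒ saqqSaS   [S → q S]
saqqSaS ⇒ saqqsaS   [S → s]
saqqsaS ⇒ saqqsaqS   [S → q S]
saqqsaqS ⇒ saqqsaqs   [S → s]

S ⇒ SaS ⇒ saS ⇒ saSaS ⇒ saqSaS ⇒ saqqSaS ⇒ saqqsaS ⇒ saqqsaqS ⇒ saqqsaqs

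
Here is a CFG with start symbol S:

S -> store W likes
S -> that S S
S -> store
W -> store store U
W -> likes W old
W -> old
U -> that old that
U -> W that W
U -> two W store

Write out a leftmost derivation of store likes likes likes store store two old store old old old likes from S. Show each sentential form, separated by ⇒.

S ⇒ store W likes ⇒ store likes W old likes ⇒ store likes likes W old old likes ⇒ store likes likes likes W old old old likes ⇒ store likes likes likes store store U old old old likes ⇒ store likes likes likes store store two W store old old old likes ⇒ store likes likes likes store store two old store old old old likes

S ⇒ store W likes   [S -> store W likes]
store W likes ⇒ store likes W old likes   [W -> likes W old]
store likes W old likes ⇒ store likes likes W old old likes   [W -> likes W old]
store likes likes W old old likes ⇒ store likes likes likes W old old old likes   [W -> likes W old]
store likes likes likes W old old old likes ⇒ store likes likes likes store store U old old old likes   [W -> store store U]
store likes likes likes store store U old old old likes ⇒ store likes likes likes store store two W store old old old likes   [U -> two W store]
store likes likes likes store store two W store old old old likes ⇒ store likes likes likes store store two old store old old old likes   [W -> old]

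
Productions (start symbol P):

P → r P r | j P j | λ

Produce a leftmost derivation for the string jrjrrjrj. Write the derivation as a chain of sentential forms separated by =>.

P => jPj => jrPrj => jrjPjrj => jrjrPrjrj => jrjrrjrj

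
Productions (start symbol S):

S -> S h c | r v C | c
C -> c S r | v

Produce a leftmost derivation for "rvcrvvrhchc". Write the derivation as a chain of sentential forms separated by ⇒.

S ⇒ Shc ⇒ Shchc ⇒ rvChchc ⇒ rvcSrhchc ⇒ rvcrvCrhchc ⇒ rvcrvvrhchc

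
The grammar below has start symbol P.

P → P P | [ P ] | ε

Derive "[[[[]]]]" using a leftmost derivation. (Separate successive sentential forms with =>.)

P => PP => [P]P => [[P]]P => [[[P]]]P => [[[[P]]]]P => [[[[]]]]P => [[[[]]]]

P => PP   [P → P P]
PP => [P]P   [P → [ P ]]
[P]P => [[P]]P   [P → [ P ]]
[[P]]P => [[[P]]]P   [P → [ P ]]
[[[P]]]P => [[[[P]]]]P   [P → [ P ]]
[[[[P]]]]P => [[[[]]]]P   [P → ε]
[[[[]]]]P => [[[[]]]]   [P → ε]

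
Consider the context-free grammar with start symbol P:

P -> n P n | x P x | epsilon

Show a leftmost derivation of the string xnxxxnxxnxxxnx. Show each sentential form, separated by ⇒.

P⇒xPx⇒xnPnx⇒xnxPxnx⇒xnxxPxxnx⇒xnxxxPxxxnx⇒xnxxxnPnxxxnx⇒xnxxxnxPxnxxxnx⇒xnxxxnxxnxxxnx

P ⇒ xPx   [P -> x P x]
xPx ⇒ xnPnx   [P -> n P n]
xnPnx ⇒ xnxPxnx   [P -> x P x]
xnxPxnx ⇒ xnxxPxxnx   [P -> x P x]
xnxxPxxnx ⇒ xnxxxPxxxnx   [P -> x P x]
xnxxxPxxxnx ⇒ xnxxxnPnxxxnx   [P -> n P n]
xnxxxnPnxxxnx ⇒ xnxxxnxPxnxxxnx   [P -> x P x]
xnxxxnxPxnxxxnx ⇒ xnxxxnxxnxxxnx   [P -> epsilon]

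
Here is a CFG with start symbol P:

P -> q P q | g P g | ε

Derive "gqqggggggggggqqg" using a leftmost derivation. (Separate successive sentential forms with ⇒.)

P⇒gPg⇒gqPqg⇒gqqPqqg⇒gqqgPgqqg⇒gqqggPggqqg⇒gqqgggPgggqqg⇒gqqggggPggggqqg⇒gqqgggggPgggggqqg⇒gqqggggggggggqqg

P ⇒ gPg   [P -> g P g]
gPg ⇒ gqPqg   [P -> q P q]
gqPqg ⇒ gqqPqqg   [P -> q P q]
gqqPqqg ⇒ gqqgPgqqg   [P -> g P g]
gqqgPgqqg ⇒ gqqggPggqqg   [P -> g P g]
gqqggPggqqg ⇒ gqqgggPgggqqg   [P -> g P g]
gqqgggPgggqqg ⇒ gqqggggPggggqqg   [P -> g P g]
gqqggggPggggqqg ⇒ gqqgggggPgggggqqg   [P -> g P g]
gqqgggggPgggggqqg ⇒ gqqggggggggggqqg   [P -> ε]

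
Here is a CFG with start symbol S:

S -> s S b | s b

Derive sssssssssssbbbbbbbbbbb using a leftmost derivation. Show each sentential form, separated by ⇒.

S⇒sSb⇒ssSbb⇒sssSbbb⇒ssssSbbbb⇒sssssSbbbbb⇒ssssssSbbbbbb⇒sssssssSbbbbbbb⇒ssssssssSbbbbbbbb⇒sssssssssSbbbbbbbbb⇒ssssssssssSbbbbbbbbbb⇒sssssssssssbbbbbbbbbbb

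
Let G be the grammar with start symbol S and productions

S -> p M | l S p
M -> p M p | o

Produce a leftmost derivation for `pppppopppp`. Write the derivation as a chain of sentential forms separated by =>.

S => pM   [S -> p M]
pM => ppMp   [M -> p M p]
ppMp => pppMpp   [M -> p M p]
pppMpp => ppppMppp   [M -> p M p]
ppppMppp => pppppMpppp   [M -> p M p]
pppppMpppp => pppppopppp   [M -> o]

S => pM => ppMp => pppMpp => ppppMppp => pppppMpppp => pppppopppp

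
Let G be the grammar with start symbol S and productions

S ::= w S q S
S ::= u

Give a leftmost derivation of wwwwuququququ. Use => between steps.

S => wSqS => wwSqSqS => wwwSqSqSqS => wwwwSqSqSqSqS => wwwwuqSqSqSqS => wwwwuquqSqSqS => wwwwuququqSqS => wwwwuquququqS => wwwwuququququ

S => wSqS   [S ::= w S q S]
wSqS => wwSqSqS   [S ::= w S q S]
wwSqSqS => wwwSqSqSqS   [S ::= w S q S]
wwwSqSqSqS => wwwwSqSqSqSqS   [S ::= w S q S]
wwwwSqSqSqSqS => wwwwuqSqSqSqS   [S ::= u]
wwwwuqSqSqSqS => wwwwuquqSqSqS   [S ::= u]
wwwwuquqSqSqS => wwwwuququqSqS   [S ::= u]
wwwwuququqSqS => wwwwuquququqS   [S ::= u]
wwwwuquququqS => wwwwuququququ   [S ::= u]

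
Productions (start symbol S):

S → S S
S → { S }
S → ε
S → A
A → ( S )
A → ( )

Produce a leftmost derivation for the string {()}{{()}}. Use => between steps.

S=>SS=>{S}S=>{A}S=>{()}S=>{()}{S}=>{()}{{S}}=>{()}{{A}}=>{()}{{()}}

S => SS   [S → S S]
SS => {S}S   [S → { S }]
{S}S => {A}S   [S → A]
{A}S => {()}S   [A → ( )]
{()}S => {()}{S}   [S → { S }]
{()}{S} => {()}{{S}}   [S → { S }]
{()}{{S}} => {()}{{A}}   [S → A]
{()}{{A}} => {()}{{()}}   [A → ( )]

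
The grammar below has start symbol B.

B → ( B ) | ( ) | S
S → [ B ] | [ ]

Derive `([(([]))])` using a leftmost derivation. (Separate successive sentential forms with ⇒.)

B ⇒ (B)   [B → ( B )]
(B) ⇒ (S)   [B → S]
(S) ⇒ ([B])   [S → [ B ]]
([B]) ⇒ ([(B)])   [B → ( B )]
([(B)]) ⇒ ([((B))])   [B → ( B )]
([((B))]) ⇒ ([((S))])   [B → S]
([((S))]) ⇒ ([(([]))])   [S → [ ]]

B ⇒ (B) ⇒ (S) ⇒ ([B]) ⇒ ([(B)]) ⇒ ([((B))]) ⇒ ([((S))]) ⇒ ([(([]))])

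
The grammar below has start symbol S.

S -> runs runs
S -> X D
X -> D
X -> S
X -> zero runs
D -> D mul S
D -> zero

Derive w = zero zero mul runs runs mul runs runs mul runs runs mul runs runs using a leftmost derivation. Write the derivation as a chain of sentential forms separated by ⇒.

S ⇒ X D   [S -> X D]
X D ⇒ D D   [X -> D]
D D ⇒ zero D   [D -> zero]
zero D ⇒ zero D mul S   [D -> D mul S]
zero D mul S ⇒ zero D mul S mul S   [D -> D mul S]
zero D mul S mul S ⇒ zero D mul S mul S mul S   [D -> D mul S]
zero D mul S mul S mul S ⇒ zero D mul S mul S mul S mul S   [D -> D mul S]
zero D mul S mul S mul S mul S ⇒ zero zero mul S mul S mul S mul S   [D -> zero]
zero zero mul S mul S mul S mul S ⇒ zero zero mul runs runs mul S mul S mul S   [S -> runs runs]
zero zero mul runs runs mul S mul S mul S ⇒ zero zero mul runs runs mul runs runs mul S mul S   [S -> runs runs]
zero zero mul runs runs mul runs runs mul S mul S ⇒ zero zero mul runs runs mul runs runs mul runs runs mul S   [S -> runs runs]
zero zero mul runs runs mul runs runs mul runs runs mul S ⇒ zero zero mul runs runs mul runs runs mul runs runs mul runs runs   [S -> runs runs]

S ⇒ X D ⇒ D D ⇒ zero D ⇒ zero D mul S ⇒ zero D mul S mul S ⇒ zero D mul S mul S mul S ⇒ zero D mul S mul S mul S mul S ⇒ zero zero mul S mul S mul S mul S ⇒ zero zero mul runs runs mul S mul S mul S ⇒ zero zero mul runs runs mul runs runs mul S mul S ⇒ zero zero mul runs runs mul runs runs mul runs runs mul S ⇒ zero zero mul runs runs mul runs runs mul runs runs mul runs runs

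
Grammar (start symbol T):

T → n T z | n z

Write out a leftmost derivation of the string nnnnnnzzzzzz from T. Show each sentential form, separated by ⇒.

T ⇒ nTz   [T → n T z]
nTz ⇒ nnTzz   [T → n T z]
nnTzz ⇒ nnnTzzz   [T → n T z]
nnnTzzz ⇒ nnnnTzzzz   [T → n T z]
nnnnTzzzz ⇒ nnnnnTzzzzz   [T → n T z]
nnnnnTzzzzz ⇒ nnnnnnzzzzzz   [T → n z]

T ⇒ nTz ⇒ nnTzz ⇒ nnnTzzz ⇒ nnnnTzzzz ⇒ nnnnnTzzzzz ⇒ nnnnnnzzzzzz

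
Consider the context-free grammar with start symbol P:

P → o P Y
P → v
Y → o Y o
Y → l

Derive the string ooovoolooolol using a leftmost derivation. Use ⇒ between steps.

P⇒oPY⇒ooPYY⇒oooPYYY⇒ooovYYY⇒ooovoYoYY⇒ooovooYooYY⇒ooovoolooYY⇒ooovooloooYoY⇒ooovooloooloY⇒ooovoolooolol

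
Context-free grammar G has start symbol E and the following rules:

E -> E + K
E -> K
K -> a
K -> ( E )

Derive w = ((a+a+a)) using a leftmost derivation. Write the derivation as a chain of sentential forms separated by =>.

E => K => (E) => (K) => ((E)) => ((E+K)) => ((E+K+K)) => ((K+K+K)) => ((a+K+K)) => ((a+a+K)) => ((a+a+a))

E => K   [E -> K]
K => (E)   [K -> ( E )]
(E) => (K)   [E -> K]
(K) => ((E))   [K -> ( E )]
((E)) => ((E+K))   [E -> E + K]
((E+K)) => ((E+K+K))   [E -> E + K]
((E+K+K)) => ((K+K+K))   [E -> K]
((K+K+K)) => ((a+K+K))   [K -> a]
((a+K+K)) => ((a+a+K))   [K -> a]
((a+a+K)) => ((a+a+a))   [K -> a]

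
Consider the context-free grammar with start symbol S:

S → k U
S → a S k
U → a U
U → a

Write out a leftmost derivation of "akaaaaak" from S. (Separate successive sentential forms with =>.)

S => aSk   [S → a S k]
aSk => akUk   [S → k U]
akUk => akaUk   [U → a U]
akaUk => akaaUk   [U → a U]
akaaUk => akaaaUk   [U → a U]
akaaaUk => akaaaaUk   [U → a U]
akaaaaUk => akaaaaak   [U → a]

S=>aSk=>akUk=>akaUk=>akaaUk=>akaaaUk=>akaaaaUk=>akaaaaak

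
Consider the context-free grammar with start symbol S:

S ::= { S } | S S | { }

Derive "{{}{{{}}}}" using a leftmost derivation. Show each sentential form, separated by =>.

S => {S}   [S ::= { S }]
{S} => {SS}   [S ::= S S]
{SS} => {{}S}   [S ::= { }]
{{}S} => {{}{S}}   [S ::= { S }]
{{}{S}} => {{}{{S}}}   [S ::= { S }]
{{}{{S}}} => {{}{{{}}}}   [S ::= { }]

S => {S} => {SS} => {{}S} => {{}{S}} => {{}{{S}}} => {{}{{{}}}}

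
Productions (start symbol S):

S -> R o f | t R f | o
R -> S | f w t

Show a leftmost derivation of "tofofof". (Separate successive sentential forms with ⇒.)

S ⇒ Rof ⇒ Sof ⇒ Rofof ⇒ Sofof ⇒ tRfofof ⇒ tSfofof ⇒ tofofof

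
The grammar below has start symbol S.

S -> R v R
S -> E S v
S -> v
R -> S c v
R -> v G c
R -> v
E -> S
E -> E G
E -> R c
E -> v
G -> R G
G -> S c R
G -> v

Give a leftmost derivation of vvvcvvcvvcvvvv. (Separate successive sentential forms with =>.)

S => ESv => vSv => vRvRv => vScvvRv => vRvRcvvRv => vvGcvRcvvRv => vvRGcvRcvvRv => vvScvGcvRcvvRv => vvvcvGcvRcvvRv => vvvcvvcvRcvvRv => vvvcvvcvvcvvRv => vvvcvvcvvcvvvv

S => ESv   [S -> E S v]
ESv => vSv   [E -> v]
vSv => vRvRv   [S -> R v R]
vRvRv => vScvvRv   [R -> S c v]
vScvvRv => vRvRcvvRv   [S -> R v R]
vRvRcvvRv => vvGcvRcvvRv   [R -> v G c]
vvGcvRcvvRv => vvRGcvRcvvRv   [G -> R G]
vvRGcvRcvvRv => vvScvGcvRcvvRv   [R -> S c v]
vvScvGcvRcvvRv => vvvcvGcvRcvvRv   [S -> v]
vvvcvGcvRcvvRv => vvvcvvcvRcvvRv   [G -> v]
vvvcvvcvRcvvRv => vvvcvvcvvcvvRv   [R -> v]
vvvcvvcvvcvvRv => vvvcvvcvvcvvvv   [R -> v]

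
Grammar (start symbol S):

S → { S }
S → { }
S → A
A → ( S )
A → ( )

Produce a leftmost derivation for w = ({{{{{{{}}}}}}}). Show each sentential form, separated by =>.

S => A => (S) => ({S}) => ({{S}}) => ({{{S}}}) => ({{{{S}}}}) => ({{{{{S}}}}}) => ({{{{{{S}}}}}}) => ({{{{{{{}}}}}}})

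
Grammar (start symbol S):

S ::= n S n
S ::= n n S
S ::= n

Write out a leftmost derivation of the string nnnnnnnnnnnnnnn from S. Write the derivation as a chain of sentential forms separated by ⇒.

S ⇒ nSn ⇒ nnnSn ⇒ nnnnSnn ⇒ nnnnnnSnn ⇒ nnnnnnnnSnn ⇒ nnnnnnnnnnSnn ⇒ nnnnnnnnnnnnSnn ⇒ nnnnnnnnnnnnnnn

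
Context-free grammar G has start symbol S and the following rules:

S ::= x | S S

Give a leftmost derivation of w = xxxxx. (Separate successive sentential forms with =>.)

S => SS   [S ::= S S]
SS => SSS   [S ::= S S]
SSS => SSSS   [S ::= S S]
SSSS => xSSS   [S ::= x]
xSSS => xSSSS   [S ::= S S]
xSSSS => xxSSS   [S ::= x]
xxSSS => xxxSS   [S ::= x]
xxxSS => xxxxS   [S ::= x]
xxxxS => xxxxx   [S ::= x]

S => SS => SSS => SSSS => xSSS => xSSSS => xxSSS => xxxSS => xxxxS => xxxxx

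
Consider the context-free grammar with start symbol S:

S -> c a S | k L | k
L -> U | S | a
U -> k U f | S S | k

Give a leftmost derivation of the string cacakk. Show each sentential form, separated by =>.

S => caS   [S -> c a S]
caS => cacaS   [S -> c a S]
cacaS => cacakL   [S -> k L]
cacakL => cacakU   [L -> U]
cacakU => cacakk   [U -> k]

S=>caS=>cacaS=>cacakL=>cacakU=>cacakk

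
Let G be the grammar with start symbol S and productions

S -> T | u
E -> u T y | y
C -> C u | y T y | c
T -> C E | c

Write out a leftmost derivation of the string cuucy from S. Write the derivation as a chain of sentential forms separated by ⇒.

S ⇒ T ⇒ CE ⇒ CuE ⇒ cuE ⇒ cuuTy ⇒ cuucy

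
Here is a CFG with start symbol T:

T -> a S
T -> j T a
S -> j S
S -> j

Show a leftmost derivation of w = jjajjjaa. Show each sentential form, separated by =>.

T => jTa => jjTaa => jjaSaa => jjajSaa => jjajjSaa => jjajjjaa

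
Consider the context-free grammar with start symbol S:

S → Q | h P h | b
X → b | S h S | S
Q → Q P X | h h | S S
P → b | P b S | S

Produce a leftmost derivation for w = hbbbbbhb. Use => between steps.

S=>Q=>SS=>hPhS=>hPbShS=>hPbSbShS=>hbbSbShS=>hbbbbShS=>hbbbbbhS=>hbbbbbhb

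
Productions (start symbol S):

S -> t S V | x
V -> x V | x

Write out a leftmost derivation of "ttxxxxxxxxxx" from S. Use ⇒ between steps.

S ⇒ tSV   [S -> t S V]
tSV ⇒ ttSVV   [S -> t S V]
ttSVV ⇒ ttxVV   [S -> x]
ttxVV ⇒ ttxxV   [V -> x]
ttxxV ⇒ ttxxxV   [V -> x V]
ttxxxV ⇒ ttxxxxV   [V -> x V]
ttxxxxV ⇒ ttxxxxxV   [V -> x V]
ttxxxxxV ⇒ ttxxxxxxV   [V -> x V]
ttxxxxxxV ⇒ ttxxxxxxxV   [V -> x V]
ttxxxxxxxV ⇒ ttxxxxxxxxV   [V -> x V]
ttxxxxxxxxV ⇒ ttxxxxxxxxxV   [V -> x V]
ttxxxxxxxxxV ⇒ ttxxxxxxxxxx   [V -> x]

S⇒tSV⇒ttSVV⇒ttxVV⇒ttxxV⇒ttxxxV⇒ttxxxxV⇒ttxxxxxV⇒ttxxxxxxV⇒ttxxxxxxxV⇒ttxxxxxxxxV⇒ttxxxxxxxxxV⇒ttxxxxxxxxxx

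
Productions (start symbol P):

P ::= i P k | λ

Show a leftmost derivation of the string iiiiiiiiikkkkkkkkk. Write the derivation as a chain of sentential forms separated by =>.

P => iPk => iiPkk => iiiPkkk => iiiiPkkkk => iiiiiPkkkkk => iiiiiiPkkkkkk => iiiiiiiPkkkkkkk => iiiiiiiiPkkkkkkkk => iiiiiiiiiPkkkkkkkkk => iiiiiiiiikkkkkkkkk

P => iPk   [P ::= i P k]
iPk => iiPkk   [P ::= i P k]
iiPkk => iiiPkkk   [P ::= i P k]
iiiPkkk => iiiiPkkkk   [P ::= i P k]
iiiiPkkkk => iiiiiPkkkkk   [P ::= i P k]
iiiiiPkkkkk => iiiiiiPkkkkkk   [P ::= i P k]
iiiiiiPkkkkkk => iiiiiiiPkkkkkkk   [P ::= i P k]
iiiiiiiPkkkkkkk => iiiiiiiiPkkkkkkkk   [P ::= i P k]
iiiiiiiiPkkkkkkkk => iiiiiiiiiPkkkkkkkkk   [P ::= i P k]
iiiiiiiiiPkkkkkkkkk => iiiiiiiiikkkkkkkkk   [P ::= λ]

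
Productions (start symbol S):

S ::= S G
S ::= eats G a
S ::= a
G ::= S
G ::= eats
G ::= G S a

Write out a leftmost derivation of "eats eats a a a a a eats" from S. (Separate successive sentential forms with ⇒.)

S ⇒ S G   [S ::= S G]
S G ⇒ eats G a G   [S ::= eats G a]
eats G a G ⇒ eats S a G   [G ::= S]
eats S a G ⇒ eats eats G a a G   [S ::= eats G a]
eats eats G a a G ⇒ eats eats G S a a a G   [G ::= G S a]
eats eats G S a a a G ⇒ eats eats S S a a a G   [G ::= S]
eats eats S S a a a G ⇒ eats eats a S a a a G   [S ::= a]
eats eats a S a a a G ⇒ eats eats a a a a a G   [S ::= a]
eats eats a a a a a G ⇒ eats eats a a a a a eats   [G ::= eats]

S ⇒ S G ⇒ eats G a G ⇒ eats S a G ⇒ eats eats G a a G ⇒ eats eats G S a a a G ⇒ eats eats S S a a a G ⇒ eats eats a S a a a G ⇒ eats eats a a a a a G ⇒ eats eats a a a a a eats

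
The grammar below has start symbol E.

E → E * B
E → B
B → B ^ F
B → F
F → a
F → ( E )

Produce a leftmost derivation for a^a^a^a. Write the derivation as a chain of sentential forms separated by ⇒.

E ⇒ B ⇒ B^F ⇒ B^F^F ⇒ B^F^F^F ⇒ F^F^F^F ⇒ a^F^F^F ⇒ a^a^F^F ⇒ a^a^a^F ⇒ a^a^a^a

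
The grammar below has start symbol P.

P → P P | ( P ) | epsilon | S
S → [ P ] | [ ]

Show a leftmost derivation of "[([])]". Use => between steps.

P => PP   [P → P P]
PP => SP   [P → S]
SP => [P]P   [S → [ P ]]
[P]P => [PP]P   [P → P P]
[PP]P => [(P)P]P   [P → ( P )]
[(P)P]P => [(S)P]P   [P → S]
[(S)P]P => [([])P]P   [S → [ ]]
[([])P]P => [([])]P   [P → epsilon]
[([])]P => [([])]   [P → epsilon]

P => PP => SP => [P]P => [PP]P => [(P)P]P => [(S)P]P => [([])P]P => [([])]P => [([])]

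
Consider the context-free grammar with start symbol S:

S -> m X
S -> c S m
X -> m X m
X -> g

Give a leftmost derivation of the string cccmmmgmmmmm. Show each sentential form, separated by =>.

S=>cSm=>ccSmm=>cccSmmm=>cccmXmmm=>cccmmXmmmm=>cccmmmXmmmmm=>cccmmmgmmmmm

S => cSm   [S -> c S m]
cSm => ccSmm   [S -> c S m]
ccSmm => cccSmmm   [S -> c S m]
cccSmmm => cccmXmmm   [S -> m X]
cccmXmmm => cccmmXmmmm   [X -> m X m]
cccmmXmmmm => cccmmmXmmmmm   [X -> m X m]
cccmmmXmmmmm => cccmmmgmmmmm   [X -> g]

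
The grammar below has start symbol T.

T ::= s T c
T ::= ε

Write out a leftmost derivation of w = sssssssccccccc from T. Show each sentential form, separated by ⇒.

T ⇒ sTc   [T ::= s T c]
sTc ⇒ ssTcc   [T ::= s T c]
ssTcc ⇒ sssTccc   [T ::= s T c]
sssTccc ⇒ ssssTcccc   [T ::= s T c]
ssssTcccc ⇒ sssssTccccc   [T ::= s T c]
sssssTccccc ⇒ ssssssTcccccc   [T ::= s T c]
ssssssTcccccc ⇒ sssssssTccccccc   [T ::= s T c]
sssssssTccccccc ⇒ sssssssccccccc   [T ::= ε]

T⇒sTc⇒ssTcc⇒sssTccc⇒ssssTcccc⇒sssssTccccc⇒ssssssTcccccc⇒sssssssTccccccc⇒sssssssccccccc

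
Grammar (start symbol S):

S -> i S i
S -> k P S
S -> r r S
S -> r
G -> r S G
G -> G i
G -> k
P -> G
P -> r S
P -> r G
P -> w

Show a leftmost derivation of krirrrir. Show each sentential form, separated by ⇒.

S ⇒ kPS ⇒ krSS ⇒ kriSiS ⇒ krirrSiS ⇒ krirrriS ⇒ krirrrir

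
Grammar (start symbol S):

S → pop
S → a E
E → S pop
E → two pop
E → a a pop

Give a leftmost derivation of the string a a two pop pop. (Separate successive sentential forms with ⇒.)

S ⇒ a E   [S → a E]
a E ⇒ a S pop   [E → S pop]
a S pop ⇒ a a E pop   [S → a E]
a a E pop ⇒ a a two pop pop   [E → two pop]

S ⇒ a E ⇒ a S pop ⇒ a a E pop ⇒ a a two pop pop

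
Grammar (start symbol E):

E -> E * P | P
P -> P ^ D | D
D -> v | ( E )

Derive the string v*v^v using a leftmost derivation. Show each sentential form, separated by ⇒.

E ⇒ E*P   [E -> E * P]
E*P ⇒ P*P   [E -> P]
P*P ⇒ D*P   [P -> D]
D*P ⇒ v*P   [D -> v]
v*P ⇒ v*P^D   [P -> P ^ D]
v*P^D ⇒ v*D^D   [P -> D]
v*D^D ⇒ v*v^D   [D -> v]
v*v^D ⇒ v*v^v   [D -> v]

E ⇒ E*P ⇒ P*P ⇒ D*P ⇒ v*P ⇒ v*P^D ⇒ v*D^D ⇒ v*v^D ⇒ v*v^v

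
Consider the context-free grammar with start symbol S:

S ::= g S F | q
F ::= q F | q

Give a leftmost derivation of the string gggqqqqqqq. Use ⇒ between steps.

S ⇒ gSF ⇒ ggSFF ⇒ gggSFFF ⇒ gggqFFF ⇒ gggqqFFF ⇒ gggqqqFFF ⇒ gggqqqqFF ⇒ gggqqqqqFF ⇒ gggqqqqqqF ⇒ gggqqqqqqq

S ⇒ gSF   [S ::= g S F]
gSF ⇒ ggSFF   [S ::= g S F]
ggSFF ⇒ gggSFFF   [S ::= g S F]
gggSFFF ⇒ gggqFFF   [S ::= q]
gggqFFF ⇒ gggqqFFF   [F ::= q F]
gggqqFFF ⇒ gggqqqFFF   [F ::= q F]
gggqqqFFF ⇒ gggqqqqFF   [F ::= q]
gggqqqqFF ⇒ gggqqqqqFF   [F ::= q F]
gggqqqqqFF ⇒ gggqqqqqqF   [F ::= q]
gggqqqqqqF ⇒ gggqqqqqqq   [F ::= q]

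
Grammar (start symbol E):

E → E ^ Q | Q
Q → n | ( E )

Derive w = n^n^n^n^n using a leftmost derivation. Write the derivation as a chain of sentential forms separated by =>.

E => E^Q => E^Q^Q => E^Q^Q^Q => E^Q^Q^Q^Q => Q^Q^Q^Q^Q => n^Q^Q^Q^Q => n^n^Q^Q^Q => n^n^n^Q^Q => n^n^n^n^Q => n^n^n^n^n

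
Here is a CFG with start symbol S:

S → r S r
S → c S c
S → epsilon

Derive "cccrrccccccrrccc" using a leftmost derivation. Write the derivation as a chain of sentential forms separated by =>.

S => cSc   [S → c S c]
cSc => ccScc   [S → c S c]
ccScc => cccSccc   [S → c S c]
cccSccc => cccrSrccc   [S → r S r]
cccrSrccc => cccrrSrrccc   [S → r S r]
cccrrSrrccc => cccrrcScrrccc   [S → c S c]
cccrrcScrrccc => cccrrccSccrrccc   [S → c S c]
cccrrccSccrrccc => cccrrcccScccrrccc   [S → c S c]
cccrrcccScccrrccc => cccrrccccccrrccc   [S → epsilon]

S => cSc => ccScc => cccSccc => cccrSrccc => cccrrSrrccc => cccrrcScrrccc => cccrrccSccrrccc => cccrrcccScccrrccc => cccrrccccccrrccc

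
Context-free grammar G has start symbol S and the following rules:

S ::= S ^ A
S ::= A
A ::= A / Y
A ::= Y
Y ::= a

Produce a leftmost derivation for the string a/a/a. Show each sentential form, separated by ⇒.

S ⇒ A   [S ::= A]
A ⇒ A/Y   [A ::= A / Y]
A/Y ⇒ A/Y/Y   [A ::= A / Y]
A/Y/Y ⇒ Y/Y/Y   [A ::= Y]
Y/Y/Y ⇒ a/Y/Y   [Y ::= a]
a/Y/Y ⇒ a/a/Y   [Y ::= a]
a/a/Y ⇒ a/a/a   [Y ::= a]

S ⇒ A ⇒ A/Y ⇒ A/Y/Y ⇒ Y/Y/Y ⇒ a/Y/Y ⇒ a/a/Y ⇒ a/a/a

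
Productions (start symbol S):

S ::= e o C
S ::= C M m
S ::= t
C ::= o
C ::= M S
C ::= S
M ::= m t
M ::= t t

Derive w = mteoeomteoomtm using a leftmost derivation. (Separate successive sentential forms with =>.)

S => CMm => MSMm => mtSMm => mteoCMm => mteoSMm => mteoeoCMm => mteoeoMSMm => mteoeomtSMm => mteoeomteoCMm => mteoeomteooMm => mteoeomteoomtm

S => CMm   [S ::= C M m]
CMm => MSMm   [C ::= M S]
MSMm => mtSMm   [M ::= m t]
mtSMm => mteoCMm   [S ::= e o C]
mteoCMm => mteoSMm   [C ::= S]
mteoSMm => mteoeoCMm   [S ::= e o C]
mteoeoCMm => mteoeoMSMm   [C ::= M S]
mteoeoMSMm => mteoeomtSMm   [M ::= m t]
mteoeomtSMm => mteoeomteoCMm   [S ::= e o C]
mteoeomteoCMm => mteoeomteooMm   [C ::= o]
mteoeomteooMm => mteoeomteoomtm   [M ::= m t]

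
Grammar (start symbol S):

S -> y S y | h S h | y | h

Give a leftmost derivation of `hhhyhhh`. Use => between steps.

S=>hSh=>hhShh=>hhhShhh=>hhhyhhh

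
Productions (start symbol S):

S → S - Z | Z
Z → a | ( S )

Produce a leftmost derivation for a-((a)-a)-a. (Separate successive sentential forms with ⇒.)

S ⇒ S-Z ⇒ S-Z-Z ⇒ Z-Z-Z ⇒ a-Z-Z ⇒ a-(S)-Z ⇒ a-(S-Z)-Z ⇒ a-(Z-Z)-Z ⇒ a-((S)-Z)-Z ⇒ a-((Z)-Z)-Z ⇒ a-((a)-Z)-Z ⇒ a-((a)-a)-Z ⇒ a-((a)-a)-a

S ⇒ S-Z   [S → S - Z]
S-Z ⇒ S-Z-Z   [S → S - Z]
S-Z-Z ⇒ Z-Z-Z   [S → Z]
Z-Z-Z ⇒ a-Z-Z   [Z → a]
a-Z-Z ⇒ a-(S)-Z   [Z → ( S )]
a-(S)-Z ⇒ a-(S-Z)-Z   [S → S - Z]
a-(S-Z)-Z ⇒ a-(Z-Z)-Z   [S → Z]
a-(Z-Z)-Z ⇒ a-((S)-Z)-Z   [Z → ( S )]
a-((S)-Z)-Z ⇒ a-((Z)-Z)-Z   [S → Z]
a-((Z)-Z)-Z ⇒ a-((a)-Z)-Z   [Z → a]
a-((a)-Z)-Z ⇒ a-((a)-a)-Z   [Z → a]
a-((a)-a)-Z ⇒ a-((a)-a)-a   [Z → a]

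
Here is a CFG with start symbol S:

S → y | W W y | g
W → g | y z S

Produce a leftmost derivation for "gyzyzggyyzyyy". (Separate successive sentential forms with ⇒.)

S ⇒ WWy ⇒ gWy ⇒ gyzSy ⇒ gyzWWyy ⇒ gyzyzSWyy ⇒ gyzyzWWyWyy ⇒ gyzyzgWyWyy ⇒ gyzyzggyWyy ⇒ gyzyzggyyzSyy ⇒ gyzyzggyyzyyy

S ⇒ WWy   [S → W W y]
WWy ⇒ gWy   [W → g]
gWy ⇒ gyzSy   [W → y z S]
gyzSy ⇒ gyzWWyy   [S → W W y]
gyzWWyy ⇒ gyzyzSWyy   [W → y z S]
gyzyzSWyy ⇒ gyzyzWWyWyy   [S → W W y]
gyzyzWWyWyy ⇒ gyzyzgWyWyy   [W → g]
gyzyzgWyWyy ⇒ gyzyzggyWyy   [W → g]
gyzyzggyWyy ⇒ gyzyzggyyzSyy   [W → y z S]
gyzyzggyyzSyy ⇒ gyzyzggyyzyyy   [S → y]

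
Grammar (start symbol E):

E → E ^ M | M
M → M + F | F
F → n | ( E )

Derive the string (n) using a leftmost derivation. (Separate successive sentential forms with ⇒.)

E ⇒ M ⇒ F ⇒ (E) ⇒ (M) ⇒ (F) ⇒ (n)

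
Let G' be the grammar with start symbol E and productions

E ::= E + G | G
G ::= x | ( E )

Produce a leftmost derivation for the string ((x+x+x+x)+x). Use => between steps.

E => G => (E) => (E+G) => (G+G) => ((E)+G) => ((E+G)+G) => ((E+G+G)+G) => ((E+G+G+G)+G) => ((G+G+G+G)+G) => ((x+G+G+G)+G) => ((x+x+G+G)+G) => ((x+x+x+G)+G) => ((x+x+x+x)+G) => ((x+x+x+x)+x)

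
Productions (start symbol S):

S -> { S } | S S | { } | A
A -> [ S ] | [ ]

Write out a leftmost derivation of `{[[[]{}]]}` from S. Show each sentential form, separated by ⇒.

S ⇒ {S}   [S -> { S }]
{S} ⇒ {A}   [S -> A]
{A} ⇒ {[S]}   [A -> [ S ]]
{[S]} ⇒ {[A]}   [S -> A]
{[A]} ⇒ {[[S]]}   [A -> [ S ]]
{[[S]]} ⇒ {[[SS]]}   [S -> S S]
{[[SS]]} ⇒ {[[AS]]}   [S -> A]
{[[AS]]} ⇒ {[[[]S]]}   [A -> [ ]]
{[[[]S]]} ⇒ {[[[]{}]]}   [S -> { }]

S ⇒ {S} ⇒ {A} ⇒ {[S]} ⇒ {[A]} ⇒ {[[S]]} ⇒ {[[SS]]} ⇒ {[[AS]]} ⇒ {[[[]S]]} ⇒ {[[[]{}]]}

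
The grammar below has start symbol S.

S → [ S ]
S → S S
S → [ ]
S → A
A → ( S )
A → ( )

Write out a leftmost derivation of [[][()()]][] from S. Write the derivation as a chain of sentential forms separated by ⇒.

S⇒SS⇒[S]S⇒[SS]S⇒[[]S]S⇒[[][S]]S⇒[[][SS]]S⇒[[][AS]]S⇒[[][()S]]S⇒[[][()A]]S⇒[[][()()]]S⇒[[][()()]][]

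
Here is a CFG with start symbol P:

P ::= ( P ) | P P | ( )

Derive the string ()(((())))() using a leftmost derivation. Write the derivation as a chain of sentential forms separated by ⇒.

P ⇒ PP ⇒ ()P ⇒ ()PP ⇒ ()(P)P ⇒ ()((P))P ⇒ ()(((P)))P ⇒ ()(((())))P ⇒ ()(((())))()

P ⇒ PP   [P ::= P P]
PP ⇒ ()P   [P ::= ( )]
()P ⇒ ()PP   [P ::= P P]
()PP ⇒ ()(P)P   [P ::= ( P )]
()(P)P ⇒ ()((P))P   [P ::= ( P )]
()((P))P ⇒ ()(((P)))P   [P ::= ( P )]
()(((P)))P ⇒ ()(((())))P   [P ::= ( )]
()(((())))P ⇒ ()(((())))()   [P ::= ( )]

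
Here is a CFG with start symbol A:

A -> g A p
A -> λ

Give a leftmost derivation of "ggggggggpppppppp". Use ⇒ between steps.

A ⇒ gAp   [A -> g A p]
gAp ⇒ ggApp   [A -> g A p]
ggApp ⇒ gggAppp   [A -> g A p]
gggAppp ⇒ ggggApppp   [A -> g A p]
ggggApppp ⇒ gggggAppppp   [A -> g A p]
gggggAppppp ⇒ ggggggApppppp   [A -> g A p]
ggggggApppppp ⇒ gggggggAppppppp   [A -> g A p]
gggggggAppppppp ⇒ ggggggggApppppppp   [A -> g A p]
ggggggggApppppppp ⇒ ggggggggpppppppp   [A -> λ]

A ⇒ gAp ⇒ ggApp ⇒ gggAppp ⇒ ggggApppp ⇒ gggggAppppp ⇒ ggggggApppppp ⇒ gggggggAppppppp ⇒ ggggggggApppppppp ⇒ ggggggggpppppppp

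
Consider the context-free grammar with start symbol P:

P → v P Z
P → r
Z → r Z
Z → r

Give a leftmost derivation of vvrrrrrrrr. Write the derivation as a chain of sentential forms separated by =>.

P=>vPZ=>vvPZZ=>vvrZZ=>vvrrZZ=>vvrrrZZ=>vvrrrrZZ=>vvrrrrrZZ=>vvrrrrrrZ=>vvrrrrrrrZ=>vvrrrrrrrr

P => vPZ   [P → v P Z]
vPZ => vvPZZ   [P → v P Z]
vvPZZ => vvrZZ   [P → r]
vvrZZ => vvrrZZ   [Z → r Z]
vvrrZZ => vvrrrZZ   [Z → r Z]
vvrrrZZ => vvrrrrZZ   [Z → r Z]
vvrrrrZZ => vvrrrrrZZ   [Z → r Z]
vvrrrrrZZ => vvrrrrrrZ   [Z → r]
vvrrrrrrZ => vvrrrrrrrZ   [Z → r Z]
vvrrrrrrrZ => vvrrrrrrrr   [Z → r]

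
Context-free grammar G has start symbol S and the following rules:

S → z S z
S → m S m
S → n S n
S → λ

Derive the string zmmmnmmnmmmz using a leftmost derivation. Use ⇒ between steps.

S ⇒ zSz ⇒ zmSmz ⇒ zmmSmmz ⇒ zmmmSmmmz ⇒ zmmmnSnmmmz ⇒ zmmmnmSmnmmmz ⇒ zmmmnmmnmmmz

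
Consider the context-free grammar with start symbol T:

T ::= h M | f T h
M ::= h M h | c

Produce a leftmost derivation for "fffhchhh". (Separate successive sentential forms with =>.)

T => fTh => ffThh => fffThhh => fffhMhhh => fffhchhh

T => fTh   [T ::= f T h]
fTh => ffThh   [T ::= f T h]
ffThh => fffThhh   [T ::= f T h]
fffThhh => fffhMhhh   [T ::= h M]
fffhMhhh => fffhchhh   [M ::= c]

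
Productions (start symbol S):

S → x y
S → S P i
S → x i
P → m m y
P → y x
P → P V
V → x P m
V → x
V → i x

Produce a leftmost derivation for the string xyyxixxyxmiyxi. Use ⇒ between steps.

S ⇒ SPi ⇒ SPiPi ⇒ xyPiPi ⇒ xyPViPi ⇒ xyPVViPi ⇒ xyyxVViPi ⇒ xyyxixViPi ⇒ xyyxixxPmiPi ⇒ xyyxixxyxmiPi ⇒ xyyxixxyxmiyxi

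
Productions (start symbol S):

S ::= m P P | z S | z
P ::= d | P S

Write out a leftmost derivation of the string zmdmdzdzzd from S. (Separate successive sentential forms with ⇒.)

S ⇒ zS   [S ::= z S]
zS ⇒ zmPP   [S ::= m P P]
zmPP ⇒ zmPSP   [P ::= P S]
zmPSP ⇒ zmPSSP   [P ::= P S]
zmPSSP ⇒ zmPSSSP   [P ::= P S]
zmPSSSP ⇒ zmdSSSP   [P ::= d]
zmdSSSP ⇒ zmdmPPSSP   [S ::= m P P]
zmdmPPSSP ⇒ zmdmPSPSSP   [P ::= P S]
zmdmPSPSSP ⇒ zmdmdSPSSP   [P ::= d]
zmdmdSPSSP ⇒ zmdmdzPSSP   [S ::= z]
zmdmdzPSSP ⇒ zmdmdzdSSP   [P ::= d]
zmdmdzdSSP ⇒ zmdmdzdzSP   [S ::= z]
zmdmdzdzSP ⇒ zmdmdzdzzP   [S ::= z]
zmdmdzdzzP ⇒ zmdmdzdzzd   [P ::= d]

S ⇒ zS ⇒ zmPP ⇒ zmPSP ⇒ zmPSSP ⇒ zmPSSSP ⇒ zmdSSSP ⇒ zmdmPPSSP ⇒ zmdmPSPSSP ⇒ zmdmdSPSSP ⇒ zmdmdzPSSP ⇒ zmdmdzdSSP ⇒ zmdmdzdzSP ⇒ zmdmdzdzzP ⇒ zmdmdzdzzd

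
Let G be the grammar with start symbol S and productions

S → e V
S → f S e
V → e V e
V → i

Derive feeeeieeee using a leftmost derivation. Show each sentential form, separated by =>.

S => fSe => feVe => feeVee => feeeVeee => feeeeVeeee => feeeeieeee

S => fSe   [S → f S e]
fSe => feVe   [S → e V]
feVe => feeVee   [V → e V e]
feeVee => feeeVeee   [V → e V e]
feeeVeee => feeeeVeeee   [V → e V e]
feeeeVeeee => feeeeieeee   [V → i]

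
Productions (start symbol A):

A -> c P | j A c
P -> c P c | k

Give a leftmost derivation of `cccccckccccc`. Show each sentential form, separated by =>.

A => cP => ccPc => cccPcc => ccccPccc => cccccPcccc => ccccccPccccc => cccccckccccc

A => cP   [A -> c P]
cP => ccPc   [P -> c P c]
ccPc => cccPcc   [P -> c P c]
cccPcc => ccccPccc   [P -> c P c]
ccccPccc => cccccPcccc   [P -> c P c]
cccccPcccc => ccccccPccccc   [P -> c P c]
ccccccPccccc => cccccckccccc   [P -> k]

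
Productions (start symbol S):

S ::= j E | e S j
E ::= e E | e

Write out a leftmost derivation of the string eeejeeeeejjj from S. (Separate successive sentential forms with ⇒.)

S ⇒ eSj   [S ::= e S j]
eSj ⇒ eeSjj   [S ::= e S j]
eeSjj ⇒ eeeSjjj   [S ::= e S j]
eeeSjjj ⇒ eeejEjjj   [S ::= j E]
eeejEjjj ⇒ eeejeEjjj   [E ::= e E]
eeejeEjjj ⇒ eeejeeEjjj   [E ::= e E]
eeejeeEjjj ⇒ eeejeeeEjjj   [E ::= e E]
eeejeeeEjjj ⇒ eeejeeeeEjjj   [E ::= e E]
eeejeeeeEjjj ⇒ eeejeeeeejjj   [E ::= e]

S⇒eSj⇒eeSjj⇒eeeSjjj⇒eeejEjjj⇒eeejeEjjj⇒eeejeeEjjj⇒eeejeeeEjjj⇒eeejeeeeEjjj⇒eeejeeeeejjj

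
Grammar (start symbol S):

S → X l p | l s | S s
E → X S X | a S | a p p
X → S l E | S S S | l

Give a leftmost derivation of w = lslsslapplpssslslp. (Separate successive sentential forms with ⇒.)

S ⇒ Xlp   [S → X l p]
Xlp ⇒ SSSlp   [X → S S S]
SSSlp ⇒ lsSSlp   [S → l s]
lsSSlp ⇒ lsSsSlp   [S → S s]
lsSsSlp ⇒ lsSssSlp   [S → S s]
lsSssSlp ⇒ lsSsssSlp   [S → S s]
lsSsssSlp ⇒ lsXlpsssSlp   [S → X l p]
lsXlpsssSlp ⇒ lsSlElpsssSlp   [X → S l E]
lsSlElpsssSlp ⇒ lsSslElpsssSlp   [S → S s]
lsSslElpsssSlp ⇒ lslsslElpsssSlp   [S → l s]
lslsslElpsssSlp ⇒ lslsslapplpsssSlp   [E → a p p]
lslsslapplpsssSlp ⇒ lslsslapplpssslslp   [S → l s]

S ⇒ Xlp ⇒ SSSlp ⇒ lsSSlp ⇒ lsSsSlp ⇒ lsSssSlp ⇒ lsSsssSlp ⇒ lsXlpsssSlp ⇒ lsSlElpsssSlp ⇒ lsSslElpsssSlp ⇒ lslsslElpsssSlp ⇒ lslsslapplpsssSlp ⇒ lslsslapplpssslslp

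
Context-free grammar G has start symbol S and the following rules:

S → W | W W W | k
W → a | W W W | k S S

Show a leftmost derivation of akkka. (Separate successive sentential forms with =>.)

S => WWW   [S → W W W]
WWW => aWW   [W → a]
aWW => akSSW   [W → k S S]
akSSW => akkSW   [S → k]
akkSW => akkkW   [S → k]
akkkW => akkka   [W → a]

S=>WWW=>aWW=>akSSW=>akkSW=>akkkW=>akkka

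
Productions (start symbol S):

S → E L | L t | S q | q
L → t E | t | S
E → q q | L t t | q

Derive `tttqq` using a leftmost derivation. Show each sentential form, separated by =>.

S => Sq => ELq => LttLq => tttLq => tttSq => tttqq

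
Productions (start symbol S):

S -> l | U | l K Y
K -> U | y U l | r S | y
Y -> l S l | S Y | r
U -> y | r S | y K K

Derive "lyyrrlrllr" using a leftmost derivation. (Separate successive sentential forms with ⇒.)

S ⇒ lKY ⇒ lyUlY ⇒ lyyKKlY ⇒ lyyrSKlY ⇒ lyyrUKlY ⇒ lyyrrSKlY ⇒ lyyrrlKlY ⇒ lyyrrlrSlY ⇒ lyyrrlrllY ⇒ lyyrrlrllr

S ⇒ lKY   [S -> l K Y]
lKY ⇒ lyUlY   [K -> y U l]
lyUlY ⇒ lyyKKlY   [U -> y K K]
lyyKKlY ⇒ lyyrSKlY   [K -> r S]
lyyrSKlY ⇒ lyyrUKlY   [S -> U]
lyyrUKlY ⇒ lyyrrSKlY   [U -> r S]
lyyrrSKlY ⇒ lyyrrlKlY   [S -> l]
lyyrrlKlY ⇒ lyyrrlrSlY   [K -> r S]
lyyrrlrSlY ⇒ lyyrrlrllY   [S -> l]
lyyrrlrllY ⇒ lyyrrlrllr   [Y -> r]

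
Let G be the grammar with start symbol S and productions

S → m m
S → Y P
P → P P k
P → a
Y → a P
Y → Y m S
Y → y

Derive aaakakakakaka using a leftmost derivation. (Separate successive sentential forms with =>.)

S=>YP=>aPP=>aPPkP=>aPPkPkP=>aPPkPkPkP=>aPPkPkPkPkP=>aPPkPkPkPkPkP=>aaPkPkPkPkPkP=>aaakPkPkPkPkP=>aaakakPkPkPkP=>aaakakakPkPkP=>aaakakakakPkP=>aaakakakakakP=>aaakakakakaka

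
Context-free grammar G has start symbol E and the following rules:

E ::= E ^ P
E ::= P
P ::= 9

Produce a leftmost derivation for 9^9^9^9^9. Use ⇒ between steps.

E⇒E^P⇒E^P^P⇒E^P^P^P⇒E^P^P^P^P⇒P^P^P^P^P⇒9^P^P^P^P⇒9^9^P^P^P⇒9^9^9^P^P⇒9^9^9^9^P⇒9^9^9^9^9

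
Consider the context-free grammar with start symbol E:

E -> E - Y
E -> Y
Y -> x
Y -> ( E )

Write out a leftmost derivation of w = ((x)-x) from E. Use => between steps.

E => Y   [E -> Y]
Y => (E)   [Y -> ( E )]
(E) => (E-Y)   [E -> E - Y]
(E-Y) => (Y-Y)   [E -> Y]
(Y-Y) => ((E)-Y)   [Y -> ( E )]
((E)-Y) => ((Y)-Y)   [E -> Y]
((Y)-Y) => ((x)-Y)   [Y -> x]
((x)-Y) => ((x)-x)   [Y -> x]

E=>Y=>(E)=>(E-Y)=>(Y-Y)=>((E)-Y)=>((Y)-Y)=>((x)-Y)=>((x)-x)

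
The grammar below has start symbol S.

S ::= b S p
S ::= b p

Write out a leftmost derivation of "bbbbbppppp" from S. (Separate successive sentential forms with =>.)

S => bSp   [S ::= b S p]
bSp => bbSpp   [S ::= b S p]
bbSpp => bbbSppp   [S ::= b S p]
bbbSppp => bbbbSpppp   [S ::= b S p]
bbbbSpppp => bbbbbppppp   [S ::= b p]

S=>bSp=>bbSpp=>bbbSppp=>bbbbSpppp=>bbbbbppppp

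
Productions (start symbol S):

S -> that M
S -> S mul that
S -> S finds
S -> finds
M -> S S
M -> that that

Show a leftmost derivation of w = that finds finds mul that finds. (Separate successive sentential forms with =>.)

S => S finds => S mul that finds => that M mul that finds => that S S mul that finds => that finds S mul that finds => that finds finds mul that finds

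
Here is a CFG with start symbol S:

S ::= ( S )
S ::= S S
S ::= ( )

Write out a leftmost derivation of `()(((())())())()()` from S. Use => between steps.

S => SS   [S ::= S S]
SS => SSS   [S ::= S S]
SSS => ()SS   [S ::= ( )]
()SS => ()SSS   [S ::= S S]
()SSS => ()(S)SS   [S ::= ( S )]
()(S)SS => ()(SS)SS   [S ::= S S]
()(SS)SS => ()((S)S)SS   [S ::= ( S )]
()((S)S)SS => ()((SS)S)SS   [S ::= S S]
()((SS)S)SS => ()(((S)S)S)SS   [S ::= ( S )]
()(((S)S)S)SS => ()(((())S)S)SS   [S ::= ( )]
()(((())S)S)SS => ()(((())())S)SS   [S ::= ( )]
()(((())())S)SS => ()(((())())())SS   [S ::= ( )]
()(((())())())SS => ()(((())())())()S   [S ::= ( )]
()(((())())())()S => ()(((())())())()()   [S ::= ( )]

S => SS => SSS => ()SS => ()SSS => ()(S)SS => ()(SS)SS => ()((S)S)SS => ()((SS)S)SS => ()(((S)S)S)SS => ()(((())S)S)SS => ()(((())())S)SS => ()(((())())())SS => ()(((())())())()S => ()(((())())())()()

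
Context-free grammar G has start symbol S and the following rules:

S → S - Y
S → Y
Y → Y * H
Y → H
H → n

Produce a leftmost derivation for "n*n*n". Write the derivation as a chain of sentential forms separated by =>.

S=>Y=>Y*H=>Y*H*H=>H*H*H=>n*H*H=>n*n*H=>n*n*n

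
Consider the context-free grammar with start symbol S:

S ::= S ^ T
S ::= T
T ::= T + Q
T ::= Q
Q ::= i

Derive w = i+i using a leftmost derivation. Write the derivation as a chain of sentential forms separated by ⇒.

S ⇒ T   [S ::= T]
T ⇒ T+Q   [T ::= T + Q]
T+Q ⇒ Q+Q   [T ::= Q]
Q+Q ⇒ i+Q   [Q ::= i]
i+Q ⇒ i+i   [Q ::= i]

S⇒T⇒T+Q⇒Q+Q⇒i+Q⇒i+i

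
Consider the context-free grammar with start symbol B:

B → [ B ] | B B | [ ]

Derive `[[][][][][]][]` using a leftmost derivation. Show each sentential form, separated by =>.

B => BB   [B → B B]
BB => [B]B   [B → [ B ]]
[B]B => [BB]B   [B → B B]
[BB]B => [BBB]B   [B → B B]
[BBB]B => [BBBB]B   [B → B B]
[BBBB]B => [BBBBB]B   [B → B B]
[BBBBB]B => [[]BBBB]B   [B → [ ]]
[[]BBBB]B => [[][]BBB]B   [B → [ ]]
[[][]BBB]B => [[][][]BB]B   [B → [ ]]
[[][][]BB]B => [[][][][]B]B   [B → [ ]]
[[][][][]B]B => [[][][][][]]B   [B → [ ]]
[[][][][][]]B => [[][][][][]][]   [B → [ ]]

B => BB => [B]B => [BB]B => [BBB]B => [BBBB]B => [BBBBB]B => [[]BBBB]B => [[][]BBB]B => [[][][]BB]B => [[][][][]B]B => [[][][][][]]B => [[][][][][]][]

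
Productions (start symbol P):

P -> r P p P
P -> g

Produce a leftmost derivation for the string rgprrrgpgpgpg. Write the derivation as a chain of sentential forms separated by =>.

P => rPpP   [P -> r P p P]
rPpP => rgpP   [P -> g]
rgpP => rgprPpP   [P -> r P p P]
rgprPpP => rgprrPpPpP   [P -> r P p P]
rgprrPpPpP => rgprrrPpPpPpP   [P -> r P p P]
rgprrrPpPpPpP => rgprrrgpPpPpP   [P -> g]
rgprrrgpPpPpP => rgprrrgpgpPpP   [P -> g]
rgprrrgpgpPpP => rgprrrgpgpgpP   [P -> g]
rgprrrgpgpgpP => rgprrrgpgpgpg   [P -> g]

P => rPpP => rgpP => rgprPpP => rgprrPpPpP => rgprrrPpPpPpP => rgprrrgpPpPpP => rgprrrgpgpPpP => rgprrrgpgpgpP => rgprrrgpgpgpg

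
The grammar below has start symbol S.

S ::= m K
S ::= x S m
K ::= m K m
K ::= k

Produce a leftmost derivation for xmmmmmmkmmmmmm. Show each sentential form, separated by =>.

S => xSm   [S ::= x S m]
xSm => xmKm   [S ::= m K]
xmKm => xmmKmm   [K ::= m K m]
xmmKmm => xmmmKmmm   [K ::= m K m]
xmmmKmmm => xmmmmKmmmm   [K ::= m K m]
xmmmmKmmmm => xmmmmmKmmmmm   [K ::= m K m]
xmmmmmKmmmmm => xmmmmmmKmmmmmm   [K ::= m K m]
xmmmmmmKmmmmmm => xmmmmmmkmmmmmm   [K ::= k]

S => xSm => xmKm => xmmKmm => xmmmKmmm => xmmmmKmmmm => xmmmmmKmmmmm => xmmmmmmKmmmmmm => xmmmmmmkmmmmmm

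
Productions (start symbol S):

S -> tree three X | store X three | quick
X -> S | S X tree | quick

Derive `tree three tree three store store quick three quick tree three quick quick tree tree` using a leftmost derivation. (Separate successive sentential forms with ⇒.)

S ⇒ tree three X ⇒ tree three S X tree ⇒ tree three tree three X X tree ⇒ tree three tree three S X tree ⇒ tree three tree three store X three X tree ⇒ tree three tree three store S X tree three X tree ⇒ tree three tree three store store X three X tree three X tree ⇒ tree three tree three store store quick three X tree three X tree ⇒ tree three tree three store store quick three quick tree three X tree ⇒ tree three tree three store store quick three quick tree three S X tree tree ⇒ tree three tree three store store quick three quick tree three quick X tree tree ⇒ tree three tree three store store quick three quick tree three quick quick tree tree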